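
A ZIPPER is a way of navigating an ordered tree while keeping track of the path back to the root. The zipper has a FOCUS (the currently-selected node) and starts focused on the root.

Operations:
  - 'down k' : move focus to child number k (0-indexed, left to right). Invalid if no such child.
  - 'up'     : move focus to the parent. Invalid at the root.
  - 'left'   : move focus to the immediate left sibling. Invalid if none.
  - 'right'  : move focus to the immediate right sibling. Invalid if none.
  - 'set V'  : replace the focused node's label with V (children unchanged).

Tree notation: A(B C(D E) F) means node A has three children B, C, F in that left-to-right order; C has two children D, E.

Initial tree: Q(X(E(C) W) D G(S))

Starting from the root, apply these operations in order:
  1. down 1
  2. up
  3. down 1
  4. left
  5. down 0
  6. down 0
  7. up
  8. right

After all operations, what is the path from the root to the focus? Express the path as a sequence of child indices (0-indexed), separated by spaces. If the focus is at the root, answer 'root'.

Answer: 0 1

Derivation:
Step 1 (down 1): focus=D path=1 depth=1 children=[] left=['X'] right=['G'] parent=Q
Step 2 (up): focus=Q path=root depth=0 children=['X', 'D', 'G'] (at root)
Step 3 (down 1): focus=D path=1 depth=1 children=[] left=['X'] right=['G'] parent=Q
Step 4 (left): focus=X path=0 depth=1 children=['E', 'W'] left=[] right=['D', 'G'] parent=Q
Step 5 (down 0): focus=E path=0/0 depth=2 children=['C'] left=[] right=['W'] parent=X
Step 6 (down 0): focus=C path=0/0/0 depth=3 children=[] left=[] right=[] parent=E
Step 7 (up): focus=E path=0/0 depth=2 children=['C'] left=[] right=['W'] parent=X
Step 8 (right): focus=W path=0/1 depth=2 children=[] left=['E'] right=[] parent=X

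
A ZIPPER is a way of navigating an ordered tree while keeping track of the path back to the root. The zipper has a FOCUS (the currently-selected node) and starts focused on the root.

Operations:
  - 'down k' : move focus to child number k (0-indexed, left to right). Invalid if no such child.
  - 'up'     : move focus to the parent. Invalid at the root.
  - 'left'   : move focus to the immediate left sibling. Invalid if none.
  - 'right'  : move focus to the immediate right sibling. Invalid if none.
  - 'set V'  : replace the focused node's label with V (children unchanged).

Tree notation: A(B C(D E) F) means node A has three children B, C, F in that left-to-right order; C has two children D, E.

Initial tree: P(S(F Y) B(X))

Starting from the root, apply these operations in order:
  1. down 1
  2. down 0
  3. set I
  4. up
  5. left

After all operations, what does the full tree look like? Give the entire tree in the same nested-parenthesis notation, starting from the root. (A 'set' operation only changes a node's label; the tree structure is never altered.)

Answer: P(S(F Y) B(I))

Derivation:
Step 1 (down 1): focus=B path=1 depth=1 children=['X'] left=['S'] right=[] parent=P
Step 2 (down 0): focus=X path=1/0 depth=2 children=[] left=[] right=[] parent=B
Step 3 (set I): focus=I path=1/0 depth=2 children=[] left=[] right=[] parent=B
Step 4 (up): focus=B path=1 depth=1 children=['I'] left=['S'] right=[] parent=P
Step 5 (left): focus=S path=0 depth=1 children=['F', 'Y'] left=[] right=['B'] parent=P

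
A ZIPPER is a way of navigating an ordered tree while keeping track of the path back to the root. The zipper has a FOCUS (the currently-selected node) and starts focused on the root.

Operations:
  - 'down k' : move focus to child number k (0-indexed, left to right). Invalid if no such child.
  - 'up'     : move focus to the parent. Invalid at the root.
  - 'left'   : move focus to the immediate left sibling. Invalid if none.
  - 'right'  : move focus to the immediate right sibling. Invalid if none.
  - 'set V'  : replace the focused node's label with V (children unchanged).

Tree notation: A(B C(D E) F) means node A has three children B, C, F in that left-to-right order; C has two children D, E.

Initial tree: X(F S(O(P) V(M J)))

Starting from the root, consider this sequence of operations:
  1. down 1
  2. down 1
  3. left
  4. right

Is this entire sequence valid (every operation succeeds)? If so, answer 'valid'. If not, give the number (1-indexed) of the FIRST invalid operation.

Step 1 (down 1): focus=S path=1 depth=1 children=['O', 'V'] left=['F'] right=[] parent=X
Step 2 (down 1): focus=V path=1/1 depth=2 children=['M', 'J'] left=['O'] right=[] parent=S
Step 3 (left): focus=O path=1/0 depth=2 children=['P'] left=[] right=['V'] parent=S
Step 4 (right): focus=V path=1/1 depth=2 children=['M', 'J'] left=['O'] right=[] parent=S

Answer: valid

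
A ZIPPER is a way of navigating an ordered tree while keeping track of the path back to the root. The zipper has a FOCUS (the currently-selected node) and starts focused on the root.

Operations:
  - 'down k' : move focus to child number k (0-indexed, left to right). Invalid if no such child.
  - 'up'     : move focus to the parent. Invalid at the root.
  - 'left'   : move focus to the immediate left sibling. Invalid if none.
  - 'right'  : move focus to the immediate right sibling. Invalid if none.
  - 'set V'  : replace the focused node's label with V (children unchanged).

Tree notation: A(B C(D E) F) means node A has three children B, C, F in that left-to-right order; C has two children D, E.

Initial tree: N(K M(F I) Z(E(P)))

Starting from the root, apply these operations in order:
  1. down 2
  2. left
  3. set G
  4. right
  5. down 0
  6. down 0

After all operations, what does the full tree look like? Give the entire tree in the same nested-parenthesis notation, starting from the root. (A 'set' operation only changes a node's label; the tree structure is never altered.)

Step 1 (down 2): focus=Z path=2 depth=1 children=['E'] left=['K', 'M'] right=[] parent=N
Step 2 (left): focus=M path=1 depth=1 children=['F', 'I'] left=['K'] right=['Z'] parent=N
Step 3 (set G): focus=G path=1 depth=1 children=['F', 'I'] left=['K'] right=['Z'] parent=N
Step 4 (right): focus=Z path=2 depth=1 children=['E'] left=['K', 'G'] right=[] parent=N
Step 5 (down 0): focus=E path=2/0 depth=2 children=['P'] left=[] right=[] parent=Z
Step 6 (down 0): focus=P path=2/0/0 depth=3 children=[] left=[] right=[] parent=E

Answer: N(K G(F I) Z(E(P)))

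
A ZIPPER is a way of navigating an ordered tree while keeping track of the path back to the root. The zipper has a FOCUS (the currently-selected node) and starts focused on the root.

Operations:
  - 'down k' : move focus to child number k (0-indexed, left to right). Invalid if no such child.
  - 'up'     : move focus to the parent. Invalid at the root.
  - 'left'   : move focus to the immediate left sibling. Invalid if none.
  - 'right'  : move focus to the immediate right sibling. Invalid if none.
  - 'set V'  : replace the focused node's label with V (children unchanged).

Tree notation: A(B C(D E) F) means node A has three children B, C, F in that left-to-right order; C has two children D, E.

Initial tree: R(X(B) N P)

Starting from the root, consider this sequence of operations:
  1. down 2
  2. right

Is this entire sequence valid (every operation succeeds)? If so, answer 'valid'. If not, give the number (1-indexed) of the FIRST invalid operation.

Step 1 (down 2): focus=P path=2 depth=1 children=[] left=['X', 'N'] right=[] parent=R
Step 2 (right): INVALID

Answer: 2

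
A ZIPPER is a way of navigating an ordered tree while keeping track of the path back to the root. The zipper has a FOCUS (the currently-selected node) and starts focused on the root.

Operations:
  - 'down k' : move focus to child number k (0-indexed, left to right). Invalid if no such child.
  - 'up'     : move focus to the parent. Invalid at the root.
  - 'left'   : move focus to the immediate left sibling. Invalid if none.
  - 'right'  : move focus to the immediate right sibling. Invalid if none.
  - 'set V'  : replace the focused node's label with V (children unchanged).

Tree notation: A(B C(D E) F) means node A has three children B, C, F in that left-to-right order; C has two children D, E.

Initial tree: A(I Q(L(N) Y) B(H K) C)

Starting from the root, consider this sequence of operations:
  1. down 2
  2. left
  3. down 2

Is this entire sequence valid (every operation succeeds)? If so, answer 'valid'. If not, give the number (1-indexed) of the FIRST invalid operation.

Step 1 (down 2): focus=B path=2 depth=1 children=['H', 'K'] left=['I', 'Q'] right=['C'] parent=A
Step 2 (left): focus=Q path=1 depth=1 children=['L', 'Y'] left=['I'] right=['B', 'C'] parent=A
Step 3 (down 2): INVALID

Answer: 3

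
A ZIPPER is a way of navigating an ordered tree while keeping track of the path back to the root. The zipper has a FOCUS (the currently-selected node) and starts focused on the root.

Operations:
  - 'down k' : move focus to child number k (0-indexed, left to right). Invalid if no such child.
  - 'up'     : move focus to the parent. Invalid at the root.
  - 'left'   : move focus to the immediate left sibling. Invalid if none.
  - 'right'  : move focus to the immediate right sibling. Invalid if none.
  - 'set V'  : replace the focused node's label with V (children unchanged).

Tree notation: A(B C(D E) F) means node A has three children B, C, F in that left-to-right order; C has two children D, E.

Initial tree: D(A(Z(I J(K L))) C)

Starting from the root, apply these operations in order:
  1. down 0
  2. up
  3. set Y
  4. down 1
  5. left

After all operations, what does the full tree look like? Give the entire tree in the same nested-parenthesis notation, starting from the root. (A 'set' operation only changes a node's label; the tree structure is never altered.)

Step 1 (down 0): focus=A path=0 depth=1 children=['Z'] left=[] right=['C'] parent=D
Step 2 (up): focus=D path=root depth=0 children=['A', 'C'] (at root)
Step 3 (set Y): focus=Y path=root depth=0 children=['A', 'C'] (at root)
Step 4 (down 1): focus=C path=1 depth=1 children=[] left=['A'] right=[] parent=Y
Step 5 (left): focus=A path=0 depth=1 children=['Z'] left=[] right=['C'] parent=Y

Answer: Y(A(Z(I J(K L))) C)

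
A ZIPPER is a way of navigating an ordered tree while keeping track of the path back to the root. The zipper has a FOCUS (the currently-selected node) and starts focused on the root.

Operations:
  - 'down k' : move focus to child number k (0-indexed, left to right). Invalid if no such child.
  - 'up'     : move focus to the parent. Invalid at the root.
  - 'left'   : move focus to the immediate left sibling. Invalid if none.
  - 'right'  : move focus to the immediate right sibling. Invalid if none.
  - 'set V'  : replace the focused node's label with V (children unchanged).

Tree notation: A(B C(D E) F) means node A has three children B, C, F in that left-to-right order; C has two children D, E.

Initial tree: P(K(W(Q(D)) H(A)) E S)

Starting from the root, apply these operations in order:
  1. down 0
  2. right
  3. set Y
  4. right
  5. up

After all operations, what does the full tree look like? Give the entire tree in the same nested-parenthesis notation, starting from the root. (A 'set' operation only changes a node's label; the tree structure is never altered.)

Step 1 (down 0): focus=K path=0 depth=1 children=['W', 'H'] left=[] right=['E', 'S'] parent=P
Step 2 (right): focus=E path=1 depth=1 children=[] left=['K'] right=['S'] parent=P
Step 3 (set Y): focus=Y path=1 depth=1 children=[] left=['K'] right=['S'] parent=P
Step 4 (right): focus=S path=2 depth=1 children=[] left=['K', 'Y'] right=[] parent=P
Step 5 (up): focus=P path=root depth=0 children=['K', 'Y', 'S'] (at root)

Answer: P(K(W(Q(D)) H(A)) Y S)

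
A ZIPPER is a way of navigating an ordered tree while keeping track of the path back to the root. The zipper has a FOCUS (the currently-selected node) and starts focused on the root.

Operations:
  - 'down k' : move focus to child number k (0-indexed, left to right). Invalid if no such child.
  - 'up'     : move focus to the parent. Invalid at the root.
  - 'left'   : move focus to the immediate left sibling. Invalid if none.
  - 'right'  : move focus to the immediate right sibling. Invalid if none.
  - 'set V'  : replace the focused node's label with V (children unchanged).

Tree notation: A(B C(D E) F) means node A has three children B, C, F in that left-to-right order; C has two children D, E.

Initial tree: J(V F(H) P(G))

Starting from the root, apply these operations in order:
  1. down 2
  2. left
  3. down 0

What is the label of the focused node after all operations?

Answer: H

Derivation:
Step 1 (down 2): focus=P path=2 depth=1 children=['G'] left=['V', 'F'] right=[] parent=J
Step 2 (left): focus=F path=1 depth=1 children=['H'] left=['V'] right=['P'] parent=J
Step 3 (down 0): focus=H path=1/0 depth=2 children=[] left=[] right=[] parent=F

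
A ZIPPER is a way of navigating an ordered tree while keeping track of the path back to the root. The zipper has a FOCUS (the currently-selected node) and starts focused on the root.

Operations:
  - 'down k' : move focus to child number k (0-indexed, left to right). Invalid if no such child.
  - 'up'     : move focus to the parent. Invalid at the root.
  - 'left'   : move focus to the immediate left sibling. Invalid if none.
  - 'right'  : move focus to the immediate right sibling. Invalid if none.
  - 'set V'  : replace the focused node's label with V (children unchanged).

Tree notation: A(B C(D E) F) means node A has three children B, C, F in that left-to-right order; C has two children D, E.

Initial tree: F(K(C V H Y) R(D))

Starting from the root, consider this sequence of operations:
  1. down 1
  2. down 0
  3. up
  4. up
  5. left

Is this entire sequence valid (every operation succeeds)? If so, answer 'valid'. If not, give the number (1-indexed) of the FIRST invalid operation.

Step 1 (down 1): focus=R path=1 depth=1 children=['D'] left=['K'] right=[] parent=F
Step 2 (down 0): focus=D path=1/0 depth=2 children=[] left=[] right=[] parent=R
Step 3 (up): focus=R path=1 depth=1 children=['D'] left=['K'] right=[] parent=F
Step 4 (up): focus=F path=root depth=0 children=['K', 'R'] (at root)
Step 5 (left): INVALID

Answer: 5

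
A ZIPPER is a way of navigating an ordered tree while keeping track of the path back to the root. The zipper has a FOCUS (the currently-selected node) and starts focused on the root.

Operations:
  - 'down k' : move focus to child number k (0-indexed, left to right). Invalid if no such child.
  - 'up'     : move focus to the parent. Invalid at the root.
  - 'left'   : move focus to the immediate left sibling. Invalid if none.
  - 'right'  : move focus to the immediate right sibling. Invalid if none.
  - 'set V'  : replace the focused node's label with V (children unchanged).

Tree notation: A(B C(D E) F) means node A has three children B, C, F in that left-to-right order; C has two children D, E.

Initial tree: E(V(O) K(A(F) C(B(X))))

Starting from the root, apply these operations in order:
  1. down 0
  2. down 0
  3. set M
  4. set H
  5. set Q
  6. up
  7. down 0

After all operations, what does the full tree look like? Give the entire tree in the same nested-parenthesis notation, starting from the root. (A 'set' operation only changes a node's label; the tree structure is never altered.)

Step 1 (down 0): focus=V path=0 depth=1 children=['O'] left=[] right=['K'] parent=E
Step 2 (down 0): focus=O path=0/0 depth=2 children=[] left=[] right=[] parent=V
Step 3 (set M): focus=M path=0/0 depth=2 children=[] left=[] right=[] parent=V
Step 4 (set H): focus=H path=0/0 depth=2 children=[] left=[] right=[] parent=V
Step 5 (set Q): focus=Q path=0/0 depth=2 children=[] left=[] right=[] parent=V
Step 6 (up): focus=V path=0 depth=1 children=['Q'] left=[] right=['K'] parent=E
Step 7 (down 0): focus=Q path=0/0 depth=2 children=[] left=[] right=[] parent=V

Answer: E(V(Q) K(A(F) C(B(X))))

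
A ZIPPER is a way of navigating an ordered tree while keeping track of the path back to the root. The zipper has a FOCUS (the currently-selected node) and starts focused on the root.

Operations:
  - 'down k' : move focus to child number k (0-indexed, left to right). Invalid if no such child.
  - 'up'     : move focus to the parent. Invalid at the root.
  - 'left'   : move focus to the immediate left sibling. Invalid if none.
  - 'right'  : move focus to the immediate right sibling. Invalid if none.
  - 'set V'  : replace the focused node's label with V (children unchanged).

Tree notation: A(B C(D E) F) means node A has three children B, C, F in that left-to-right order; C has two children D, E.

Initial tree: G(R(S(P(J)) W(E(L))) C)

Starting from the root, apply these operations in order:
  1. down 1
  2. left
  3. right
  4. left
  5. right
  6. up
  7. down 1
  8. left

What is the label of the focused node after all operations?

Step 1 (down 1): focus=C path=1 depth=1 children=[] left=['R'] right=[] parent=G
Step 2 (left): focus=R path=0 depth=1 children=['S', 'W'] left=[] right=['C'] parent=G
Step 3 (right): focus=C path=1 depth=1 children=[] left=['R'] right=[] parent=G
Step 4 (left): focus=R path=0 depth=1 children=['S', 'W'] left=[] right=['C'] parent=G
Step 5 (right): focus=C path=1 depth=1 children=[] left=['R'] right=[] parent=G
Step 6 (up): focus=G path=root depth=0 children=['R', 'C'] (at root)
Step 7 (down 1): focus=C path=1 depth=1 children=[] left=['R'] right=[] parent=G
Step 8 (left): focus=R path=0 depth=1 children=['S', 'W'] left=[] right=['C'] parent=G

Answer: R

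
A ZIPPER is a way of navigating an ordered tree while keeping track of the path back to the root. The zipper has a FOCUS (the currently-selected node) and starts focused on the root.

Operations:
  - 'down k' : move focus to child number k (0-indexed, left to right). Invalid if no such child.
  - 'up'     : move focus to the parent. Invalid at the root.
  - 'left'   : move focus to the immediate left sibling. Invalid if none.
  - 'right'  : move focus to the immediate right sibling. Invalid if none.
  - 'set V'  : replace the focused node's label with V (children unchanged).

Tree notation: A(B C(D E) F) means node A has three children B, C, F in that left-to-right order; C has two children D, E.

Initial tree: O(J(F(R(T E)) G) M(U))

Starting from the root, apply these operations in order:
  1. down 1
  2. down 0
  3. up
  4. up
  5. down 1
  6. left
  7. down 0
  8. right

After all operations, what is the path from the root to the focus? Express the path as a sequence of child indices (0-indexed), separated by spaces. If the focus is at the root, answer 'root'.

Answer: 0 1

Derivation:
Step 1 (down 1): focus=M path=1 depth=1 children=['U'] left=['J'] right=[] parent=O
Step 2 (down 0): focus=U path=1/0 depth=2 children=[] left=[] right=[] parent=M
Step 3 (up): focus=M path=1 depth=1 children=['U'] left=['J'] right=[] parent=O
Step 4 (up): focus=O path=root depth=0 children=['J', 'M'] (at root)
Step 5 (down 1): focus=M path=1 depth=1 children=['U'] left=['J'] right=[] parent=O
Step 6 (left): focus=J path=0 depth=1 children=['F', 'G'] left=[] right=['M'] parent=O
Step 7 (down 0): focus=F path=0/0 depth=2 children=['R'] left=[] right=['G'] parent=J
Step 8 (right): focus=G path=0/1 depth=2 children=[] left=['F'] right=[] parent=J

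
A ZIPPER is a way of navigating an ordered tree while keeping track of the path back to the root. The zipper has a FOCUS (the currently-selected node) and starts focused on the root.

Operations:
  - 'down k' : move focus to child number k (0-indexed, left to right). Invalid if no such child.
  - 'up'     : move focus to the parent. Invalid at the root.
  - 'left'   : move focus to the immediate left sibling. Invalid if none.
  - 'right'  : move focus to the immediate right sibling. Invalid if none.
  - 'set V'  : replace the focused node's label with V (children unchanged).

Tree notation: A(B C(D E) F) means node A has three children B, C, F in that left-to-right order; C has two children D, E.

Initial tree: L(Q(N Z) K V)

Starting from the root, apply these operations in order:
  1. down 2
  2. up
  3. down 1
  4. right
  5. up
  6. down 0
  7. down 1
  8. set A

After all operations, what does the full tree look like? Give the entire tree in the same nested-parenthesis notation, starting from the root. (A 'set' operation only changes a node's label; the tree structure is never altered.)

Answer: L(Q(N A) K V)

Derivation:
Step 1 (down 2): focus=V path=2 depth=1 children=[] left=['Q', 'K'] right=[] parent=L
Step 2 (up): focus=L path=root depth=0 children=['Q', 'K', 'V'] (at root)
Step 3 (down 1): focus=K path=1 depth=1 children=[] left=['Q'] right=['V'] parent=L
Step 4 (right): focus=V path=2 depth=1 children=[] left=['Q', 'K'] right=[] parent=L
Step 5 (up): focus=L path=root depth=0 children=['Q', 'K', 'V'] (at root)
Step 6 (down 0): focus=Q path=0 depth=1 children=['N', 'Z'] left=[] right=['K', 'V'] parent=L
Step 7 (down 1): focus=Z path=0/1 depth=2 children=[] left=['N'] right=[] parent=Q
Step 8 (set A): focus=A path=0/1 depth=2 children=[] left=['N'] right=[] parent=Q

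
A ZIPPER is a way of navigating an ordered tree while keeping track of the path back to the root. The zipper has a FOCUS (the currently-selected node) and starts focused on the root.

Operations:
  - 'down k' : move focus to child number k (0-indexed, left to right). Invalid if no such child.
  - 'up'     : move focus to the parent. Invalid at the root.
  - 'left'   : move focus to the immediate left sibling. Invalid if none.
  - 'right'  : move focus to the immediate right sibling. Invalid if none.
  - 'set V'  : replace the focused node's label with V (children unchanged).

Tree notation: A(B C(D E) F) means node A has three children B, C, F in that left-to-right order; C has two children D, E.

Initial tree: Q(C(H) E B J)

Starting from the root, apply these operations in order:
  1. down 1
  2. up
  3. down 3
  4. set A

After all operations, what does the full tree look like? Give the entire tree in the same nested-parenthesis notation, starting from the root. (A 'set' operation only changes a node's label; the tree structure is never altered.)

Step 1 (down 1): focus=E path=1 depth=1 children=[] left=['C'] right=['B', 'J'] parent=Q
Step 2 (up): focus=Q path=root depth=0 children=['C', 'E', 'B', 'J'] (at root)
Step 3 (down 3): focus=J path=3 depth=1 children=[] left=['C', 'E', 'B'] right=[] parent=Q
Step 4 (set A): focus=A path=3 depth=1 children=[] left=['C', 'E', 'B'] right=[] parent=Q

Answer: Q(C(H) E B A)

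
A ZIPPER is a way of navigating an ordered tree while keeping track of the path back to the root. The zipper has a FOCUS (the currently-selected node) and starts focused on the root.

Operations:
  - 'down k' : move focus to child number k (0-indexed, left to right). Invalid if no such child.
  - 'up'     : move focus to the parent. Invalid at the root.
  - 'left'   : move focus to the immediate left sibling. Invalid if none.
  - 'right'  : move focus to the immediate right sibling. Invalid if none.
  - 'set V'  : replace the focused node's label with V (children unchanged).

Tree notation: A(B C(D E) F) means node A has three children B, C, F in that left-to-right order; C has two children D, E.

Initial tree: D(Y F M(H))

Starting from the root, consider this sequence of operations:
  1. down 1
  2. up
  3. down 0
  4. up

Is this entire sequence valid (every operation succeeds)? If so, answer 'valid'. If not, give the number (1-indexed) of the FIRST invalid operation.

Step 1 (down 1): focus=F path=1 depth=1 children=[] left=['Y'] right=['M'] parent=D
Step 2 (up): focus=D path=root depth=0 children=['Y', 'F', 'M'] (at root)
Step 3 (down 0): focus=Y path=0 depth=1 children=[] left=[] right=['F', 'M'] parent=D
Step 4 (up): focus=D path=root depth=0 children=['Y', 'F', 'M'] (at root)

Answer: valid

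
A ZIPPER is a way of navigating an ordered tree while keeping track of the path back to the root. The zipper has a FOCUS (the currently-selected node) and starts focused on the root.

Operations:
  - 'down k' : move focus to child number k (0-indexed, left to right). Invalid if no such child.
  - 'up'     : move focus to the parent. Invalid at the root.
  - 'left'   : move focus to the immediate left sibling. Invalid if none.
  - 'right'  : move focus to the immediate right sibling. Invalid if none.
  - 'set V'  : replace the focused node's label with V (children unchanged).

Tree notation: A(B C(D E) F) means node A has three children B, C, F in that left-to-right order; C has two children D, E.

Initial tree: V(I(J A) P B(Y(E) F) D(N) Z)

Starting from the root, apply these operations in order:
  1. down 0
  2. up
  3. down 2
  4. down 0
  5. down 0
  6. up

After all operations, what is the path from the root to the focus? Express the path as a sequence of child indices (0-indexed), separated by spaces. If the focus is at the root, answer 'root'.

Step 1 (down 0): focus=I path=0 depth=1 children=['J', 'A'] left=[] right=['P', 'B', 'D', 'Z'] parent=V
Step 2 (up): focus=V path=root depth=0 children=['I', 'P', 'B', 'D', 'Z'] (at root)
Step 3 (down 2): focus=B path=2 depth=1 children=['Y', 'F'] left=['I', 'P'] right=['D', 'Z'] parent=V
Step 4 (down 0): focus=Y path=2/0 depth=2 children=['E'] left=[] right=['F'] parent=B
Step 5 (down 0): focus=E path=2/0/0 depth=3 children=[] left=[] right=[] parent=Y
Step 6 (up): focus=Y path=2/0 depth=2 children=['E'] left=[] right=['F'] parent=B

Answer: 2 0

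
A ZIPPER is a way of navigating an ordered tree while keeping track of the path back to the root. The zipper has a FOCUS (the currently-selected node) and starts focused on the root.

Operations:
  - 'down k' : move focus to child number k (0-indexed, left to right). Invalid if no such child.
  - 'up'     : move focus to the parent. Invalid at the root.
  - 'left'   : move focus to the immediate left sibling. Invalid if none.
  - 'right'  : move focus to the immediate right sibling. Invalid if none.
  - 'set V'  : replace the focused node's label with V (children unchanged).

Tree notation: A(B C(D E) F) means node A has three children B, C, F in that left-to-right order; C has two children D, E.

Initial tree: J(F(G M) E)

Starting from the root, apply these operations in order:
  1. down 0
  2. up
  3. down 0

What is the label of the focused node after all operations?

Answer: F

Derivation:
Step 1 (down 0): focus=F path=0 depth=1 children=['G', 'M'] left=[] right=['E'] parent=J
Step 2 (up): focus=J path=root depth=0 children=['F', 'E'] (at root)
Step 3 (down 0): focus=F path=0 depth=1 children=['G', 'M'] left=[] right=['E'] parent=J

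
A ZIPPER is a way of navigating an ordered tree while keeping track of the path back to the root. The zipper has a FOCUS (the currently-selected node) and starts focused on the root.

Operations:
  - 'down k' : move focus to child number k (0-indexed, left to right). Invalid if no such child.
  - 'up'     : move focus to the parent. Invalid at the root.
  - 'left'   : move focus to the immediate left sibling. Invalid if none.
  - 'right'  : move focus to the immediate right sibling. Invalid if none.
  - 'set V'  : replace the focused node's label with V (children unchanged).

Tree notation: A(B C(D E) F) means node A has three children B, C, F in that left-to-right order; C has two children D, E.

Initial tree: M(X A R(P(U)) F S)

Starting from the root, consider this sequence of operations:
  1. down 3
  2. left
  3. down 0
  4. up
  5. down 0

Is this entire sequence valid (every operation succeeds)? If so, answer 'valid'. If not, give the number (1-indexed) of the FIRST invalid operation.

Answer: valid

Derivation:
Step 1 (down 3): focus=F path=3 depth=1 children=[] left=['X', 'A', 'R'] right=['S'] parent=M
Step 2 (left): focus=R path=2 depth=1 children=['P'] left=['X', 'A'] right=['F', 'S'] parent=M
Step 3 (down 0): focus=P path=2/0 depth=2 children=['U'] left=[] right=[] parent=R
Step 4 (up): focus=R path=2 depth=1 children=['P'] left=['X', 'A'] right=['F', 'S'] parent=M
Step 5 (down 0): focus=P path=2/0 depth=2 children=['U'] left=[] right=[] parent=R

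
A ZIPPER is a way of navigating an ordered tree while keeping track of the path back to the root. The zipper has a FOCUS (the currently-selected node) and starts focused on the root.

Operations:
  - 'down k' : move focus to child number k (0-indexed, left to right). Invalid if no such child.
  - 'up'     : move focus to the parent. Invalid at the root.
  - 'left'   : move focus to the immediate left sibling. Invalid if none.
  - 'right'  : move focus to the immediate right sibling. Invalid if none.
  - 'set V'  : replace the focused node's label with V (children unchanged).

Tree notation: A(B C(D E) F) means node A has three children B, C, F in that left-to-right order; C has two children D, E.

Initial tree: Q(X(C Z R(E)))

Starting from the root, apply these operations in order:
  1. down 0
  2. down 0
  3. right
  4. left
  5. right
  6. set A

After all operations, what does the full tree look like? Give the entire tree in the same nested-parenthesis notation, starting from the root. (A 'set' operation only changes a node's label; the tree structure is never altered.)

Answer: Q(X(C A R(E)))

Derivation:
Step 1 (down 0): focus=X path=0 depth=1 children=['C', 'Z', 'R'] left=[] right=[] parent=Q
Step 2 (down 0): focus=C path=0/0 depth=2 children=[] left=[] right=['Z', 'R'] parent=X
Step 3 (right): focus=Z path=0/1 depth=2 children=[] left=['C'] right=['R'] parent=X
Step 4 (left): focus=C path=0/0 depth=2 children=[] left=[] right=['Z', 'R'] parent=X
Step 5 (right): focus=Z path=0/1 depth=2 children=[] left=['C'] right=['R'] parent=X
Step 6 (set A): focus=A path=0/1 depth=2 children=[] left=['C'] right=['R'] parent=X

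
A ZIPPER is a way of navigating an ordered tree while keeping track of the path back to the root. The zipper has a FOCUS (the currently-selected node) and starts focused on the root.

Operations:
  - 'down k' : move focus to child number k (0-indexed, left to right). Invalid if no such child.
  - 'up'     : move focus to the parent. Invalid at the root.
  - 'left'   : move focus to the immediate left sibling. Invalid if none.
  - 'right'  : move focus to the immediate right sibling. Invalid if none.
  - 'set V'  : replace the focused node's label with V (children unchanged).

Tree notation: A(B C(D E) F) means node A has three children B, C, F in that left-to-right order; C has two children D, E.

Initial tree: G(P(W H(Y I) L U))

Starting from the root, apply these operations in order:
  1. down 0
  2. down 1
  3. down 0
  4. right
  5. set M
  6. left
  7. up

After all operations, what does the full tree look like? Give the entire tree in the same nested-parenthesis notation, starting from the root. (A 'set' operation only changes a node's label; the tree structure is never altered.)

Answer: G(P(W H(Y M) L U))

Derivation:
Step 1 (down 0): focus=P path=0 depth=1 children=['W', 'H', 'L', 'U'] left=[] right=[] parent=G
Step 2 (down 1): focus=H path=0/1 depth=2 children=['Y', 'I'] left=['W'] right=['L', 'U'] parent=P
Step 3 (down 0): focus=Y path=0/1/0 depth=3 children=[] left=[] right=['I'] parent=H
Step 4 (right): focus=I path=0/1/1 depth=3 children=[] left=['Y'] right=[] parent=H
Step 5 (set M): focus=M path=0/1/1 depth=3 children=[] left=['Y'] right=[] parent=H
Step 6 (left): focus=Y path=0/1/0 depth=3 children=[] left=[] right=['M'] parent=H
Step 7 (up): focus=H path=0/1 depth=2 children=['Y', 'M'] left=['W'] right=['L', 'U'] parent=P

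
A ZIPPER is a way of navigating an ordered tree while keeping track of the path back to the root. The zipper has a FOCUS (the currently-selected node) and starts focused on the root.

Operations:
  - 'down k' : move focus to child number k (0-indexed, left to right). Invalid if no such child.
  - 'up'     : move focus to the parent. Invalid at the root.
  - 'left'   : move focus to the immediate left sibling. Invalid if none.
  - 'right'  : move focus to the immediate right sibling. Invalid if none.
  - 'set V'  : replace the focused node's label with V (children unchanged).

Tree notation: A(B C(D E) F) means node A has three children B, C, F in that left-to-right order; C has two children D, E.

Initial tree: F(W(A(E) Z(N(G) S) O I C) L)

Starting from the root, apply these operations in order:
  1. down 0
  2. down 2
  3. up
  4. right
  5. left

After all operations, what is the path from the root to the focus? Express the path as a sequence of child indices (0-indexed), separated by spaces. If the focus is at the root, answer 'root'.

Step 1 (down 0): focus=W path=0 depth=1 children=['A', 'Z', 'O', 'I', 'C'] left=[] right=['L'] parent=F
Step 2 (down 2): focus=O path=0/2 depth=2 children=[] left=['A', 'Z'] right=['I', 'C'] parent=W
Step 3 (up): focus=W path=0 depth=1 children=['A', 'Z', 'O', 'I', 'C'] left=[] right=['L'] parent=F
Step 4 (right): focus=L path=1 depth=1 children=[] left=['W'] right=[] parent=F
Step 5 (left): focus=W path=0 depth=1 children=['A', 'Z', 'O', 'I', 'C'] left=[] right=['L'] parent=F

Answer: 0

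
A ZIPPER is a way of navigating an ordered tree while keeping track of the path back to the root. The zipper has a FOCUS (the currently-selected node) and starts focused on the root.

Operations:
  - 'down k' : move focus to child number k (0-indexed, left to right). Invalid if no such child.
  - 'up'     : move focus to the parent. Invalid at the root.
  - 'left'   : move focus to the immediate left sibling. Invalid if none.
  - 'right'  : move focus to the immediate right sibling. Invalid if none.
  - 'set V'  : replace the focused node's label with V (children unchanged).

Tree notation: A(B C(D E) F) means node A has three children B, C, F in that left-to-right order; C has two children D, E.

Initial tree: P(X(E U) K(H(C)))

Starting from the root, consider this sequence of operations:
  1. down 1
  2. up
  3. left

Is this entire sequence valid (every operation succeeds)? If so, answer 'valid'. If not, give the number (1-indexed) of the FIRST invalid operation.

Answer: 3

Derivation:
Step 1 (down 1): focus=K path=1 depth=1 children=['H'] left=['X'] right=[] parent=P
Step 2 (up): focus=P path=root depth=0 children=['X', 'K'] (at root)
Step 3 (left): INVALID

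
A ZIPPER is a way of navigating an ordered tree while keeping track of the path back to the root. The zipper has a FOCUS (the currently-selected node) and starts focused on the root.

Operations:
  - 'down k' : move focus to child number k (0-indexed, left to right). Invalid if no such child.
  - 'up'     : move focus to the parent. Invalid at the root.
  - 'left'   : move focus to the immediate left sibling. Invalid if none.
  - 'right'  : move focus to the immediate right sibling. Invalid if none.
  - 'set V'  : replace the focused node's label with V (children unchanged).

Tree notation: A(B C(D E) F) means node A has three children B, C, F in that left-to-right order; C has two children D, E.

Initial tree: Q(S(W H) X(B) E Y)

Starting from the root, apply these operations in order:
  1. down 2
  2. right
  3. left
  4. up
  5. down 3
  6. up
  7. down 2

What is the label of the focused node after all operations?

Answer: E

Derivation:
Step 1 (down 2): focus=E path=2 depth=1 children=[] left=['S', 'X'] right=['Y'] parent=Q
Step 2 (right): focus=Y path=3 depth=1 children=[] left=['S', 'X', 'E'] right=[] parent=Q
Step 3 (left): focus=E path=2 depth=1 children=[] left=['S', 'X'] right=['Y'] parent=Q
Step 4 (up): focus=Q path=root depth=0 children=['S', 'X', 'E', 'Y'] (at root)
Step 5 (down 3): focus=Y path=3 depth=1 children=[] left=['S', 'X', 'E'] right=[] parent=Q
Step 6 (up): focus=Q path=root depth=0 children=['S', 'X', 'E', 'Y'] (at root)
Step 7 (down 2): focus=E path=2 depth=1 children=[] left=['S', 'X'] right=['Y'] parent=Q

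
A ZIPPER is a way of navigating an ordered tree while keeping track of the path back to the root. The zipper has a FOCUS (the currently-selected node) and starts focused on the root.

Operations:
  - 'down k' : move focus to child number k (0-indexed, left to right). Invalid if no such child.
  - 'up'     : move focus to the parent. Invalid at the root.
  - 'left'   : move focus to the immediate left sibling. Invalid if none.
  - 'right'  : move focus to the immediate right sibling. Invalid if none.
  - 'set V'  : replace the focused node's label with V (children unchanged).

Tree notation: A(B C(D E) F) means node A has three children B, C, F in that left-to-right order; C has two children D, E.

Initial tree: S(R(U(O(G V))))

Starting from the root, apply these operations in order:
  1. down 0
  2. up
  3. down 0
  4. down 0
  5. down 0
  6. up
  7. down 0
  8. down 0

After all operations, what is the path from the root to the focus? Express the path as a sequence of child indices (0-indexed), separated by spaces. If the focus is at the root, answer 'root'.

Answer: 0 0 0 0

Derivation:
Step 1 (down 0): focus=R path=0 depth=1 children=['U'] left=[] right=[] parent=S
Step 2 (up): focus=S path=root depth=0 children=['R'] (at root)
Step 3 (down 0): focus=R path=0 depth=1 children=['U'] left=[] right=[] parent=S
Step 4 (down 0): focus=U path=0/0 depth=2 children=['O'] left=[] right=[] parent=R
Step 5 (down 0): focus=O path=0/0/0 depth=3 children=['G', 'V'] left=[] right=[] parent=U
Step 6 (up): focus=U path=0/0 depth=2 children=['O'] left=[] right=[] parent=R
Step 7 (down 0): focus=O path=0/0/0 depth=3 children=['G', 'V'] left=[] right=[] parent=U
Step 8 (down 0): focus=G path=0/0/0/0 depth=4 children=[] left=[] right=['V'] parent=O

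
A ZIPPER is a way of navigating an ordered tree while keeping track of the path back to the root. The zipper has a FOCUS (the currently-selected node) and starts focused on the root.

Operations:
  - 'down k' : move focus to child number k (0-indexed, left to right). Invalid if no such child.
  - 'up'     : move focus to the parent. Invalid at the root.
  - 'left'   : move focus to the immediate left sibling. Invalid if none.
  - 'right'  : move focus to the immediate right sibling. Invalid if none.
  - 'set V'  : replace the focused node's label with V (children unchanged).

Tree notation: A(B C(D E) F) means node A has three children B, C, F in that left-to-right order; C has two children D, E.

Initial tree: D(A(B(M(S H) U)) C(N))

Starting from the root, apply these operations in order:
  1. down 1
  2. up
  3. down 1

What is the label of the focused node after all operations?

Answer: C

Derivation:
Step 1 (down 1): focus=C path=1 depth=1 children=['N'] left=['A'] right=[] parent=D
Step 2 (up): focus=D path=root depth=0 children=['A', 'C'] (at root)
Step 3 (down 1): focus=C path=1 depth=1 children=['N'] left=['A'] right=[] parent=D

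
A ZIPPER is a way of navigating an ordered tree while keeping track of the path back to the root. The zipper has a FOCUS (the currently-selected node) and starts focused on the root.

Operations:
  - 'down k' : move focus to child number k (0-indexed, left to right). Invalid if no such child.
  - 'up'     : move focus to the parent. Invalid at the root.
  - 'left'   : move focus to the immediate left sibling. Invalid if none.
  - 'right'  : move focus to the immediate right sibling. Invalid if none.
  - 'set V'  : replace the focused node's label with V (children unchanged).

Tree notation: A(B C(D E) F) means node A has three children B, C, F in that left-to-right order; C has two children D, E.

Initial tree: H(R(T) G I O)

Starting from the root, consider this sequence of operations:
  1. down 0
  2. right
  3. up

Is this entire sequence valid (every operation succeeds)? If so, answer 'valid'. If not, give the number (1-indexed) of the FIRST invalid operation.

Step 1 (down 0): focus=R path=0 depth=1 children=['T'] left=[] right=['G', 'I', 'O'] parent=H
Step 2 (right): focus=G path=1 depth=1 children=[] left=['R'] right=['I', 'O'] parent=H
Step 3 (up): focus=H path=root depth=0 children=['R', 'G', 'I', 'O'] (at root)

Answer: valid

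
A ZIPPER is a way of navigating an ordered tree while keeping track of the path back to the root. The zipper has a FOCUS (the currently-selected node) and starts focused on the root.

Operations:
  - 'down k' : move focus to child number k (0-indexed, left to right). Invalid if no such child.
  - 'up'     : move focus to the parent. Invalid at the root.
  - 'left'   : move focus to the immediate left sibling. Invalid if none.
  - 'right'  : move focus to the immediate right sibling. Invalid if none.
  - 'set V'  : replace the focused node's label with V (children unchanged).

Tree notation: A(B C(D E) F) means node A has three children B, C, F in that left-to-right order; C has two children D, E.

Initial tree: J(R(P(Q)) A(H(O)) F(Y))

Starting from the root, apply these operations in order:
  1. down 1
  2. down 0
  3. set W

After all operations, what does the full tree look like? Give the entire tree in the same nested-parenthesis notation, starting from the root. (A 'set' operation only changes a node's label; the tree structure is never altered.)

Step 1 (down 1): focus=A path=1 depth=1 children=['H'] left=['R'] right=['F'] parent=J
Step 2 (down 0): focus=H path=1/0 depth=2 children=['O'] left=[] right=[] parent=A
Step 3 (set W): focus=W path=1/0 depth=2 children=['O'] left=[] right=[] parent=A

Answer: J(R(P(Q)) A(W(O)) F(Y))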